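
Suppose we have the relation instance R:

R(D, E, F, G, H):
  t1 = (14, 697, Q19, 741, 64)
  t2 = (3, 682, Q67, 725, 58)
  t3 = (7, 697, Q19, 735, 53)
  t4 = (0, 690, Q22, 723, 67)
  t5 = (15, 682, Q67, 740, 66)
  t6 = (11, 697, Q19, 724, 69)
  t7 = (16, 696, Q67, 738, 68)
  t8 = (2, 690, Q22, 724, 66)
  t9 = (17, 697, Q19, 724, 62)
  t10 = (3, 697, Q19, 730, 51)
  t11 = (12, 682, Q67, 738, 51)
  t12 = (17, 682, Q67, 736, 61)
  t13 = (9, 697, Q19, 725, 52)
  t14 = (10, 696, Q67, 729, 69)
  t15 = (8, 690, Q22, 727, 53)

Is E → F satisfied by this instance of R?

E=697: rows 1, 3, 6, 9, 10, 13 → F = Q19, Q19, Q19, Q19, Q19, Q19 ✓
E=682: rows 2, 5, 11, 12 → F = Q67, Q67, Q67, Q67 ✓
E=690: rows 4, 8, 15 → F = Q22, Q22, Q22 ✓
E=696: rows 7, 14 → F = Q67, Q67 ✓
Every E value is associated with a single F value, so E → F holds.

Yes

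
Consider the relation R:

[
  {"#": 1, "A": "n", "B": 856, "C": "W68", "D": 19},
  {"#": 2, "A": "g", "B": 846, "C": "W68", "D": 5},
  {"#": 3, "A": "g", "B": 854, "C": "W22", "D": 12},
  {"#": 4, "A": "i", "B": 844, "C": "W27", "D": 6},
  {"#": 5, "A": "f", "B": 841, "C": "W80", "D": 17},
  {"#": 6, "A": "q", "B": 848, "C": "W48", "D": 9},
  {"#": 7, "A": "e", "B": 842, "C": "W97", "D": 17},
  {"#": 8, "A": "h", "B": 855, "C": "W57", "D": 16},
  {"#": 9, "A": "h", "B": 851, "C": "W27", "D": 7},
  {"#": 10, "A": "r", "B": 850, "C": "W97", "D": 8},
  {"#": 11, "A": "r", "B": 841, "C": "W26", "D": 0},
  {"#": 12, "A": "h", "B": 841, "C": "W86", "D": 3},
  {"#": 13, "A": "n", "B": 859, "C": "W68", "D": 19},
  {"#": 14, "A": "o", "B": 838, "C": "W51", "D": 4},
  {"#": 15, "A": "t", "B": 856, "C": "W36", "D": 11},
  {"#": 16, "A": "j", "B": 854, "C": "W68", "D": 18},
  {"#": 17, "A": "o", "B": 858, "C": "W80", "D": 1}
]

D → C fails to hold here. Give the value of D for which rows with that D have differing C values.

17

D=19: rows 1, 13 → C = W68, W68 ✓
D=5: row 2 → C = W68 ✓
D=12: row 3 → C = W22 ✓
D=6: row 4 → C = W27 ✓
D=17: rows 5, 7 → C takes values {W80, W97} — violation
D=9: row 6 → C = W48 ✓
D=16: row 8 → C = W57 ✓
D=7: row 9 → C = W27 ✓
D=8: row 10 → C = W97 ✓
D=0: row 11 → C = W26 ✓
D=3: row 12 → C = W86 ✓
D=4: row 14 → C = W51 ✓
D=11: row 15 → C = W36 ✓
D=18: row 16 → C = W68 ✓
D=1: row 17 → C = W80 ✓
The only D value with inconsistent C is D=17.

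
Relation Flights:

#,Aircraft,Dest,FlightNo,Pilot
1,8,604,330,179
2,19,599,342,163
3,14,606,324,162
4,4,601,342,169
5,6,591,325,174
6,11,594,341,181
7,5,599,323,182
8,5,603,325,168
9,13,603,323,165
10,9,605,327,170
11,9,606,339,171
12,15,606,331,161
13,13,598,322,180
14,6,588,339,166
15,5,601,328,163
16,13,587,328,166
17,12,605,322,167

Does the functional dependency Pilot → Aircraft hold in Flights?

No

Pilot=179: row 1 → Aircraft = 8 ✓
Pilot=163: rows 2, 15 → Aircraft takes values {19, 5} — violation
Pilot=162: row 3 → Aircraft = 14 ✓
Pilot=169: row 4 → Aircraft = 4 ✓
Pilot=174: row 5 → Aircraft = 6 ✓
Pilot=181: row 6 → Aircraft = 11 ✓
Pilot=182: row 7 → Aircraft = 5 ✓
Pilot=168: row 8 → Aircraft = 5 ✓
Pilot=165: row 9 → Aircraft = 13 ✓
Pilot=170: row 10 → Aircraft = 9 ✓
Pilot=171: row 11 → Aircraft = 9 ✓
Pilot=161: row 12 → Aircraft = 15 ✓
Pilot=180: row 13 → Aircraft = 13 ✓
Pilot=166: rows 14, 16 → Aircraft takes values {6, 13} — violation
Pilot=167: row 17 → Aircraft = 12 ✓
Two rows agree on Pilot but differ on Aircraft, so Pilot → Aircraft does not hold.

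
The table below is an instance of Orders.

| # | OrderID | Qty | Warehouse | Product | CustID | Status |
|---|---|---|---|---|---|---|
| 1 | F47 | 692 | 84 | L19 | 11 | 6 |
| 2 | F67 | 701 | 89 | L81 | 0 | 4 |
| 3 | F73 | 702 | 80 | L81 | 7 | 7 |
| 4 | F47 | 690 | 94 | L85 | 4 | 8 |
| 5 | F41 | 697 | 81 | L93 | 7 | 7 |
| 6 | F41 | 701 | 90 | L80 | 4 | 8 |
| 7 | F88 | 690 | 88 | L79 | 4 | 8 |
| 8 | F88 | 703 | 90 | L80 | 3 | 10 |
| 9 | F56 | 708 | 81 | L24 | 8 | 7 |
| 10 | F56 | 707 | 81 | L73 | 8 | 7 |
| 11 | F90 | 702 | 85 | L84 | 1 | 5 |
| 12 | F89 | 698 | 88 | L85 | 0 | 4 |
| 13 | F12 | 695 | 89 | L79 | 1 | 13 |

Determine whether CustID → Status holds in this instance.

No

CustID=11: row 1 → Status = 6 ✓
CustID=0: rows 2, 12 → Status = 4, 4 ✓
CustID=7: rows 3, 5 → Status = 7, 7 ✓
CustID=4: rows 4, 6, 7 → Status = 8, 8, 8 ✓
CustID=3: row 8 → Status = 10 ✓
CustID=8: rows 9, 10 → Status = 7, 7 ✓
CustID=1: rows 11, 13 → Status takes values {5, 13} — violation
Two rows agree on CustID but differ on Status, so CustID → Status does not hold.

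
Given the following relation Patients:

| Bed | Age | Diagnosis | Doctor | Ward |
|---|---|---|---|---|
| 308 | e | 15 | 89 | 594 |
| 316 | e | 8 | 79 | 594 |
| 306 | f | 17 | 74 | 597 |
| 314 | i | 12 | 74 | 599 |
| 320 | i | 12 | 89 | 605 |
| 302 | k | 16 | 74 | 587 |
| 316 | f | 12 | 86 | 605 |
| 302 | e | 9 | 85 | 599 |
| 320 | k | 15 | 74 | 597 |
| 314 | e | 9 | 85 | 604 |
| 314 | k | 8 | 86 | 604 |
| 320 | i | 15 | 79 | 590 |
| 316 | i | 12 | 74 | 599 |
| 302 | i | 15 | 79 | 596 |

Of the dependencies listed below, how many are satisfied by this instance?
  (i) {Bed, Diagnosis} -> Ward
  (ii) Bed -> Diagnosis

0

(i) {Bed, Diagnosis} -> Ward: (Bed=316, Diagnosis=12): 2 rows → Ward takes values {605, 599} — violation; (Bed=320, Diagnosis=15): 2 rows → Ward takes values {597, 590} — violation — fails.
(ii) Bed -> Diagnosis: Bed=316: 3 rows → Diagnosis takes values {8, 12} — violation; Bed=314: 3 rows → Diagnosis takes values {12, 9, 8} — violation; Bed=320: 3 rows → Diagnosis takes values {12, 15} — violation; Bed=302: 3 rows → Diagnosis takes values {16, 9, 15} — violation — fails.
None of the 2 dependencies hold.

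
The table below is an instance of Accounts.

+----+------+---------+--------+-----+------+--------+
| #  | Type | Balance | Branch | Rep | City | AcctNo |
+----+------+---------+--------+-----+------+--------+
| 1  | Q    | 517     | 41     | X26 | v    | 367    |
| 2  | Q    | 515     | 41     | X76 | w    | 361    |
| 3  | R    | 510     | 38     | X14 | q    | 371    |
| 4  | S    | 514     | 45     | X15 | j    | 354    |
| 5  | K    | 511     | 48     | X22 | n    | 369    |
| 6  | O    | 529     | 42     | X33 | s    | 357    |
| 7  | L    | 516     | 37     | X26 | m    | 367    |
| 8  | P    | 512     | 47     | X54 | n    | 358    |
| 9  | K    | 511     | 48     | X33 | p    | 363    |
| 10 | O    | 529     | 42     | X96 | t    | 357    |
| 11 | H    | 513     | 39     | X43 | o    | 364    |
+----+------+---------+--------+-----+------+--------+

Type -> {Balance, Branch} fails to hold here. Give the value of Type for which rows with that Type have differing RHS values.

Q

Type=Q: rows 1, 2 → {Balance,Branch} takes values {(517, 41), (515, 41)} — violation
Type=R: row 3 → {Balance,Branch} = (510, 38) ✓
Type=S: row 4 → {Balance,Branch} = (514, 45) ✓
Type=K: rows 5, 9 → {Balance,Branch} = (511, 48), (511, 48) ✓
Type=O: rows 6, 10 → {Balance,Branch} = (529, 42), (529, 42) ✓
Type=L: row 7 → {Balance,Branch} = (516, 37) ✓
Type=P: row 8 → {Balance,Branch} = (512, 47) ✓
Type=H: row 11 → {Balance,Branch} = (513, 39) ✓
The only Type value with inconsistent RHS is Type=Q.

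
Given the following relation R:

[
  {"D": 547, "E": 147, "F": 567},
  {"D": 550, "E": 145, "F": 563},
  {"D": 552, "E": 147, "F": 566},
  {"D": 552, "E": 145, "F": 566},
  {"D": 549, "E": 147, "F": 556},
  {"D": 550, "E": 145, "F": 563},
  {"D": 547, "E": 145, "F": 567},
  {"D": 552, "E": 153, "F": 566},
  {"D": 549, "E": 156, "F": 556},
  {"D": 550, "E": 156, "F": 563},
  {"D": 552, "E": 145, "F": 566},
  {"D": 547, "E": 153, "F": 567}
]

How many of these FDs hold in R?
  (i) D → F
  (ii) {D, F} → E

1

(i) D → F: every LHS value maps to a single RHS value — holds.
(ii) {D, F} → E: (D=547, F=567): 3 rows → E takes values {147, 145, 153} — violation; (D=550, F=563): 3 rows → E takes values {145, 156} — violation; (D=552, F=566): 4 rows → E takes values {147, 145, 153} — violation; (D=549, F=556): 2 rows → E takes values {147, 156} — violation — fails.
1 of the 2 dependencies holds.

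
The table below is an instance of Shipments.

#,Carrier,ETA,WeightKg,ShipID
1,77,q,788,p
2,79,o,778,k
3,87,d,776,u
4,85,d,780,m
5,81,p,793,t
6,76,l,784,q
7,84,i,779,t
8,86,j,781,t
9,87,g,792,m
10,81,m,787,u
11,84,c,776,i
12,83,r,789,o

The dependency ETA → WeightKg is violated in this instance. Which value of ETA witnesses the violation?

d

ETA=q: row 1 → WeightKg = 788 ✓
ETA=o: row 2 → WeightKg = 778 ✓
ETA=d: rows 3, 4 → WeightKg takes values {776, 780} — violation
ETA=p: row 5 → WeightKg = 793 ✓
ETA=l: row 6 → WeightKg = 784 ✓
ETA=i: row 7 → WeightKg = 779 ✓
ETA=j: row 8 → WeightKg = 781 ✓
ETA=g: row 9 → WeightKg = 792 ✓
ETA=m: row 10 → WeightKg = 787 ✓
ETA=c: row 11 → WeightKg = 776 ✓
ETA=r: row 12 → WeightKg = 789 ✓
The only ETA value with inconsistent WeightKg is ETA=d.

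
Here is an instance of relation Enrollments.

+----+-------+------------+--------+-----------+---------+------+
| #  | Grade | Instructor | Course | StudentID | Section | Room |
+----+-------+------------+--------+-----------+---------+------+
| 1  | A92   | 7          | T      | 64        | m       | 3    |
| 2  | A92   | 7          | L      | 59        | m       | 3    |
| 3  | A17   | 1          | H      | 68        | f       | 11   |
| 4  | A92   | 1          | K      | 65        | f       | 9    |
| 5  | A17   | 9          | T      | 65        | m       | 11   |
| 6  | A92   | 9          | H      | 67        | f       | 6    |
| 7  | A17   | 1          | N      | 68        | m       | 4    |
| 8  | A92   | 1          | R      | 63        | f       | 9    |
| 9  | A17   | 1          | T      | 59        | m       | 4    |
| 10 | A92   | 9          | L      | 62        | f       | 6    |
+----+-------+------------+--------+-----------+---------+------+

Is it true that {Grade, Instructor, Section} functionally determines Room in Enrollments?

(Grade=A92, Instructor=7, Section=m): rows 1, 2 → Room = 3, 3 ✓
(Grade=A17, Instructor=1, Section=f): row 3 → Room = 11 ✓
(Grade=A92, Instructor=1, Section=f): rows 4, 8 → Room = 9, 9 ✓
(Grade=A17, Instructor=9, Section=m): row 5 → Room = 11 ✓
(Grade=A92, Instructor=9, Section=f): rows 6, 10 → Room = 6, 6 ✓
(Grade=A17, Instructor=1, Section=m): rows 7, 9 → Room = 4, 4 ✓
Every {Grade, Instructor, Section} value is associated with a single Room value, so {Grade, Instructor, Section} → Room holds.

Yes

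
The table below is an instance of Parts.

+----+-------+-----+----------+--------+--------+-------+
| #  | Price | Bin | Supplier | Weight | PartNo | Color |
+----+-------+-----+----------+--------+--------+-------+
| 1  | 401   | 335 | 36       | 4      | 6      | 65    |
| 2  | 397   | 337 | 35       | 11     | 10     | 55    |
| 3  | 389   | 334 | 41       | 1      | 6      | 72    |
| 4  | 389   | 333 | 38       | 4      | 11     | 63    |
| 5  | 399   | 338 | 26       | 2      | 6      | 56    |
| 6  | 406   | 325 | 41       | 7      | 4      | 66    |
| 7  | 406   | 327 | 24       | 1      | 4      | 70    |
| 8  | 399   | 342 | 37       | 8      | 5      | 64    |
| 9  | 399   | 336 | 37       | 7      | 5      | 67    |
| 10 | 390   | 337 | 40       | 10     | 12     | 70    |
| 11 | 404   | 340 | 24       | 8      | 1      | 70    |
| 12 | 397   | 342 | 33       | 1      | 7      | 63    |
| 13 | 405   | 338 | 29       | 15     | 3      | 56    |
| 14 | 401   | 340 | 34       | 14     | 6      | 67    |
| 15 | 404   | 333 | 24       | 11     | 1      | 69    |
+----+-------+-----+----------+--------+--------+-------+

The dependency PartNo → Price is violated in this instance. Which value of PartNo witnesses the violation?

6

PartNo=6: rows 1, 3, 5, 14 → Price takes values {401, 389, 399} — violation
PartNo=10: row 2 → Price = 397 ✓
PartNo=11: row 4 → Price = 389 ✓
PartNo=4: rows 6, 7 → Price = 406, 406 ✓
PartNo=5: rows 8, 9 → Price = 399, 399 ✓
PartNo=12: row 10 → Price = 390 ✓
PartNo=1: rows 11, 15 → Price = 404, 404 ✓
PartNo=7: row 12 → Price = 397 ✓
PartNo=3: row 13 → Price = 405 ✓
The only PartNo value with inconsistent Price is PartNo=6.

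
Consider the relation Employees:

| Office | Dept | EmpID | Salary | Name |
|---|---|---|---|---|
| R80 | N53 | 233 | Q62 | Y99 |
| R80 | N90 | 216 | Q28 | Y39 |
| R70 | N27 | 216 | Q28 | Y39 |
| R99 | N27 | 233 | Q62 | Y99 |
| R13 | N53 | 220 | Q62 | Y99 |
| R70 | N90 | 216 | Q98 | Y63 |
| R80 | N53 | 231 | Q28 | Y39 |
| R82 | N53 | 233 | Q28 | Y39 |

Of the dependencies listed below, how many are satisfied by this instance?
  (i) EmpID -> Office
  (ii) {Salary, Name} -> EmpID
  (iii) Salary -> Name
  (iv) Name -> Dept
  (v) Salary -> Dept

1

(i) EmpID -> Office: EmpID=233: 3 rows → Office takes values {R80, R99, R82} — violation; EmpID=216: 3 rows → Office takes values {R80, R70} — violation — fails.
(ii) {Salary, Name} -> EmpID: (Salary=Q62, Name=Y99): 3 rows → EmpID takes values {233, 220} — violation; (Salary=Q28, Name=Y39): 4 rows → EmpID takes values {216, 231, 233} — violation — fails.
(iii) Salary -> Name: every LHS value maps to a single RHS value — holds.
(iv) Name -> Dept: Name=Y99: 3 rows → Dept takes values {N53, N27} — violation; Name=Y39: 4 rows → Dept takes values {N90, N27, N53} — violation — fails.
(v) Salary -> Dept: Salary=Q62: 3 rows → Dept takes values {N53, N27} — violation; Salary=Q28: 4 rows → Dept takes values {N90, N27, N53} — violation — fails.
1 of the 5 dependencies holds.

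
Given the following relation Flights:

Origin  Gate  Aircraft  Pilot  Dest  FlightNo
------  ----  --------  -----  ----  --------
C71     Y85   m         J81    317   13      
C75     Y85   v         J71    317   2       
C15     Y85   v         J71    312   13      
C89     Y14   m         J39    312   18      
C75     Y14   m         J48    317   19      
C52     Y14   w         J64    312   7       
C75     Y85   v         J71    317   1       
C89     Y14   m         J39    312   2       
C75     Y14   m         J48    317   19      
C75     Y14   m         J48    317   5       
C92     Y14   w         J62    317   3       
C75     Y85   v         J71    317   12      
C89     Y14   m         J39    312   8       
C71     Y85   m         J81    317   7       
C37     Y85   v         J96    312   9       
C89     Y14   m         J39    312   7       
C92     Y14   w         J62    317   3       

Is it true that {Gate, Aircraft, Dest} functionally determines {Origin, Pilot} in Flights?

No

(Gate=Y85, Aircraft=m, Dest=317): 2 rows → {Origin,Pilot} = (C71, J81), (C71, J81) ✓
(Gate=Y85, Aircraft=v, Dest=317): 3 rows → {Origin,Pilot} = (C75, J71), (C75, J71), (C75, J71) ✓
(Gate=Y85, Aircraft=v, Dest=312): 2 rows → {Origin,Pilot} takes values {(C15, J71), (C37, J96)} — violation
(Gate=Y14, Aircraft=m, Dest=312): 4 rows → {Origin,Pilot} = (C89, J39), (C89, J39), (C89, J39), (C89, J39) ✓
(Gate=Y14, Aircraft=m, Dest=317): 3 rows → {Origin,Pilot} = (C75, J48), (C75, J48), (C75, J48) ✓
(Gate=Y14, Aircraft=w, Dest=312): 1 row → {Origin,Pilot} = (C52, J64) ✓
(Gate=Y14, Aircraft=w, Dest=317): 2 rows → {Origin,Pilot} = (C92, J62), (C92, J62) ✓
Two rows agree on {Gate, Aircraft, Dest} but differ on {Origin, Pilot}, so {Gate, Aircraft, Dest} -> {Origin, Pilot} does not hold.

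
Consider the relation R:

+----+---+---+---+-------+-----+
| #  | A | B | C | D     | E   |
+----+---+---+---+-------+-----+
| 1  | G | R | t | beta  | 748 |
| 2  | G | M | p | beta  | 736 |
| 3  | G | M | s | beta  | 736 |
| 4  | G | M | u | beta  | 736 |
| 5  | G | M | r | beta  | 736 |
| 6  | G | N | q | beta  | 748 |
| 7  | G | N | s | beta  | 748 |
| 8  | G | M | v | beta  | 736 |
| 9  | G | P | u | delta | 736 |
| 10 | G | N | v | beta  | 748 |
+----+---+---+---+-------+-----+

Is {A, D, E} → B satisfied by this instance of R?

(A=G, D=beta, E=748): rows 1, 6, 7, 10 → B takes values {R, N} — violation
(A=G, D=beta, E=736): rows 2, 3, 4, 5, 8 → B = M, M, M, M, M ✓
(A=G, D=delta, E=736): row 9 → B = P ✓
Two rows agree on {A, D, E} but differ on B, so {A, D, E} → B does not hold.

No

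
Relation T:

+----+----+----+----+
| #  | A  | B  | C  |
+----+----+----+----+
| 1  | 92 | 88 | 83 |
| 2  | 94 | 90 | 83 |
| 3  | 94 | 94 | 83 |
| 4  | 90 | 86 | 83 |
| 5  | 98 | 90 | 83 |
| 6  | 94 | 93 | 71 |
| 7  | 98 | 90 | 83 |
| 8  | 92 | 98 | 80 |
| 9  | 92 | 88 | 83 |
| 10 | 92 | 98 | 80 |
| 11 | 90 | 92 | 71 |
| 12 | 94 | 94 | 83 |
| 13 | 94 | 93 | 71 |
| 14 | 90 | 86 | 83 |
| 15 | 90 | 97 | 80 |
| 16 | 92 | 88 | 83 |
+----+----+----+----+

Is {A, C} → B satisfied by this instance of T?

(A=92, C=83): rows 1, 9, 16 → B = 88, 88, 88 ✓
(A=94, C=83): rows 2, 3, 12 → B takes values {90, 94} — violation
(A=90, C=83): rows 4, 14 → B = 86, 86 ✓
(A=98, C=83): rows 5, 7 → B = 90, 90 ✓
(A=94, C=71): rows 6, 13 → B = 93, 93 ✓
(A=92, C=80): rows 8, 10 → B = 98, 98 ✓
(A=90, C=71): row 11 → B = 92 ✓
(A=90, C=80): row 15 → B = 97 ✓
Two rows agree on {A, C} but differ on B, so {A, C} → B does not hold.

No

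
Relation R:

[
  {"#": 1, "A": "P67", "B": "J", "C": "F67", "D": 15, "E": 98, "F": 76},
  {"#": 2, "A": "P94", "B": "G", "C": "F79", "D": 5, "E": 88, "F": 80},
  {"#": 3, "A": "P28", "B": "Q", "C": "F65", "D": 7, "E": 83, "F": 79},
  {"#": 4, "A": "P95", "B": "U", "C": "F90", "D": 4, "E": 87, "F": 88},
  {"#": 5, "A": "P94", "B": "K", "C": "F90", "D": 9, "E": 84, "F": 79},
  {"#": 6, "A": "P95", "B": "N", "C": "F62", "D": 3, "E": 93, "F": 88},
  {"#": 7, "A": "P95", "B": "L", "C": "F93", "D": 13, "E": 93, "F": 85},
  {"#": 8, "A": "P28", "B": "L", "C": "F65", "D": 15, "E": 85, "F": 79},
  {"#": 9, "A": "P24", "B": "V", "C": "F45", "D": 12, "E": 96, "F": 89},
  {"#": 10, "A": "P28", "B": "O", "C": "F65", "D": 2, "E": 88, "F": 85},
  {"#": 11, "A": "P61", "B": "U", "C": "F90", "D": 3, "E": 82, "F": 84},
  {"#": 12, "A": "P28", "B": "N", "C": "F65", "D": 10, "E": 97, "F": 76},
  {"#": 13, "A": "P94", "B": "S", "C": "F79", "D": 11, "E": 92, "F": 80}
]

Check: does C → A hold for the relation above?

No

C=F67: row 1 → A = P67 ✓
C=F79: rows 2, 13 → A = P94, P94 ✓
C=F65: rows 3, 8, 10, 12 → A = P28, P28, P28, P28 ✓
C=F90: rows 4, 5, 11 → A takes values {P95, P94, P61} — violation
C=F62: row 6 → A = P95 ✓
C=F93: row 7 → A = P95 ✓
C=F45: row 9 → A = P24 ✓
Two rows agree on C but differ on A, so C → A does not hold.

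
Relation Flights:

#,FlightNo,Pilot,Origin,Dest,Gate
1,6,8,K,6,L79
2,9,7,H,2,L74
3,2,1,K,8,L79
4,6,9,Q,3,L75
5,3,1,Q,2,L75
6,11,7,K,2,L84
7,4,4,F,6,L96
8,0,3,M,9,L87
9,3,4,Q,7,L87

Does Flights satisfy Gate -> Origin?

No

Gate=L79: rows 1, 3 → Origin = K, K ✓
Gate=L74: row 2 → Origin = H ✓
Gate=L75: rows 4, 5 → Origin = Q, Q ✓
Gate=L84: row 6 → Origin = K ✓
Gate=L96: row 7 → Origin = F ✓
Gate=L87: rows 8, 9 → Origin takes values {M, Q} — violation
Two rows agree on Gate but differ on Origin, so Gate -> Origin does not hold.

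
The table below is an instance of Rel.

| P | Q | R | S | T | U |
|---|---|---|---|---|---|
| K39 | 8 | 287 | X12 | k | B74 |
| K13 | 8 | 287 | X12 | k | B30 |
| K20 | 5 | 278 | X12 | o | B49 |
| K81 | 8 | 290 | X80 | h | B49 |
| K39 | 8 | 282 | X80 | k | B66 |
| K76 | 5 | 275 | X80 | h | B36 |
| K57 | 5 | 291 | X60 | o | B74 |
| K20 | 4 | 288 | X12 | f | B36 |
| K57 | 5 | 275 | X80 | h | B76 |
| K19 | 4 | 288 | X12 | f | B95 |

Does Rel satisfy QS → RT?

No

(Q=8, S=X12): 2 rows → {R,T} = (287, k), (287, k) ✓
(Q=5, S=X12): 1 row → {R,T} = (278, o) ✓
(Q=8, S=X80): 2 rows → {R,T} takes values {(290, h), (282, k)} — violation
(Q=5, S=X80): 2 rows → {R,T} = (275, h), (275, h) ✓
(Q=5, S=X60): 1 row → {R,T} = (291, o) ✓
(Q=4, S=X12): 2 rows → {R,T} = (288, f), (288, f) ✓
Two rows agree on QS but differ on RT, so QS → RT does not hold.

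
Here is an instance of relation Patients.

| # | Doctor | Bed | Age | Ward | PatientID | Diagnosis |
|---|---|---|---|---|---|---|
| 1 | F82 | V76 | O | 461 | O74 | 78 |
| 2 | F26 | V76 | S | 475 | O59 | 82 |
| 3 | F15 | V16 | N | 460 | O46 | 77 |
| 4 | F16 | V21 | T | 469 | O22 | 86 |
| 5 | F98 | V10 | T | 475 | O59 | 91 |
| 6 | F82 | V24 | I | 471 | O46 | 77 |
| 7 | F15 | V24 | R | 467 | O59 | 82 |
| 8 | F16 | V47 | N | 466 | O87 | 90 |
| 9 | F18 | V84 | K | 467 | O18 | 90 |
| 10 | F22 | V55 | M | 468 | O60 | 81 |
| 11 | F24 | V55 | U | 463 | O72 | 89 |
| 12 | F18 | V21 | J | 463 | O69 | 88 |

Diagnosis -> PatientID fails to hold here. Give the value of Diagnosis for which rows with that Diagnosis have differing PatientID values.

Diagnosis=78: row 1 → PatientID = O74 ✓
Diagnosis=82: rows 2, 7 → PatientID = O59, O59 ✓
Diagnosis=77: rows 3, 6 → PatientID = O46, O46 ✓
Diagnosis=86: row 4 → PatientID = O22 ✓
Diagnosis=91: row 5 → PatientID = O59 ✓
Diagnosis=90: rows 8, 9 → PatientID takes values {O87, O18} — violation
Diagnosis=81: row 10 → PatientID = O60 ✓
Diagnosis=89: row 11 → PatientID = O72 ✓
Diagnosis=88: row 12 → PatientID = O69 ✓
The only Diagnosis value with inconsistent PatientID is Diagnosis=90.

90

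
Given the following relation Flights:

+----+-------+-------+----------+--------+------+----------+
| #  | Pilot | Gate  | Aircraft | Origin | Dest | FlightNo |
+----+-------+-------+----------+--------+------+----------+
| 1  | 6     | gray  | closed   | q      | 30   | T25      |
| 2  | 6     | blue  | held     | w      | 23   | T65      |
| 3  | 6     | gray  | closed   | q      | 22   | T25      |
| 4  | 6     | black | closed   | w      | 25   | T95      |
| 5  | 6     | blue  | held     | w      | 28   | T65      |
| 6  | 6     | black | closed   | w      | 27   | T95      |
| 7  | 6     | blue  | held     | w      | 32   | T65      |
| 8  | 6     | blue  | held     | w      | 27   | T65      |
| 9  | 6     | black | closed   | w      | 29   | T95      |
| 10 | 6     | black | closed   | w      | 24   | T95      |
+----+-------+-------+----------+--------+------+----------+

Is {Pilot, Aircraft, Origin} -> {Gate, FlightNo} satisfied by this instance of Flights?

(Pilot=6, Aircraft=closed, Origin=q): rows 1, 3 → {Gate,FlightNo} = (gray, T25), (gray, T25) ✓
(Pilot=6, Aircraft=held, Origin=w): rows 2, 5, 7, 8 → {Gate,FlightNo} = (blue, T65), (blue, T65), (blue, T65), (blue, T65) ✓
(Pilot=6, Aircraft=closed, Origin=w): rows 4, 6, 9, 10 → {Gate,FlightNo} = (black, T95), (black, T95), (black, T95), (black, T95) ✓
Every {Pilot, Aircraft, Origin} value is associated with a single {Gate, FlightNo} value, so {Pilot, Aircraft, Origin} -> {Gate, FlightNo} holds.

Yes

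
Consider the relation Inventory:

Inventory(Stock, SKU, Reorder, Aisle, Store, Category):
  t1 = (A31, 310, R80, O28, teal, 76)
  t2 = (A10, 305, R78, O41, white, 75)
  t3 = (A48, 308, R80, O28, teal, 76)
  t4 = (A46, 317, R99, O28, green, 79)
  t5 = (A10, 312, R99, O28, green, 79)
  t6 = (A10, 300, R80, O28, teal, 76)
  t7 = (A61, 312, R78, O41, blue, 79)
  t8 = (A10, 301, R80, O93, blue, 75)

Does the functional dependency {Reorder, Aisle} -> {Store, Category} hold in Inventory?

No

(Reorder=R80, Aisle=O28): rows 1, 3, 6 → {Store,Category} = (teal, 76), (teal, 76), (teal, 76) ✓
(Reorder=R78, Aisle=O41): rows 2, 7 → {Store,Category} takes values {(white, 75), (blue, 79)} — violation
(Reorder=R99, Aisle=O28): rows 4, 5 → {Store,Category} = (green, 79), (green, 79) ✓
(Reorder=R80, Aisle=O93): row 8 → {Store,Category} = (blue, 75) ✓
Two rows agree on {Reorder, Aisle} but differ on {Store, Category}, so {Reorder, Aisle} -> {Store, Category} does not hold.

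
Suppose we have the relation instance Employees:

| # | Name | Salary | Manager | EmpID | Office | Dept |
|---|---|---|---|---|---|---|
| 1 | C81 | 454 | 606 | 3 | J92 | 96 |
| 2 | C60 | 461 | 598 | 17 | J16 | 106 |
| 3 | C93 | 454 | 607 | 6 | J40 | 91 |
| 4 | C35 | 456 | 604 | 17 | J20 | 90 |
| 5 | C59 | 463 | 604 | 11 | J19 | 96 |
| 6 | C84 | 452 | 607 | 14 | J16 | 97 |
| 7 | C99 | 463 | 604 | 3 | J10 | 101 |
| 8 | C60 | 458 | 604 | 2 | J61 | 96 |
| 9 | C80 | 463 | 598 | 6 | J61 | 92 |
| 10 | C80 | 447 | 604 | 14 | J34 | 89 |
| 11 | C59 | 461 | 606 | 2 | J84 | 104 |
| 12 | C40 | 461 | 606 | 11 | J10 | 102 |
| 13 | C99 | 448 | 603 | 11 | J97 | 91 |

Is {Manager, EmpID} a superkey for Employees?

All 13 rows have distinct {Manager, EmpID} values, so {Manager, EmpID} → (all attributes) holds and {Manager, EmpID} is a superkey.

Yes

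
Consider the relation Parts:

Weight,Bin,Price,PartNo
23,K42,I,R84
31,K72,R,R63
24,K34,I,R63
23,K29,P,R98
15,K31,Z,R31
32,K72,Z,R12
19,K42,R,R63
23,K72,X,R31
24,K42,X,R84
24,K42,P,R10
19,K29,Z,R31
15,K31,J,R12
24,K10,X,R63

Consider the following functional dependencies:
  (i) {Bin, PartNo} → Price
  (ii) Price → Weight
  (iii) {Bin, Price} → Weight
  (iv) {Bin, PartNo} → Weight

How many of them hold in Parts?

1

(i) {Bin, PartNo} → Price: (Bin=K42, PartNo=R84): 2 rows → Price takes values {I, X} — violation — fails.
(ii) Price → Weight: Price=I: 2 rows → Weight takes values {23, 24} — violation; Price=R: 2 rows → Weight takes values {31, 19} — violation; Price=P: 2 rows → Weight takes values {23, 24} — violation; Price=Z: 3 rows → Weight takes values {15, 32, 19} — violation; Price=X: 3 rows → Weight takes values {23, 24} — violation — fails.
(iii) {Bin, Price} → Weight: every LHS value maps to a single RHS value — holds.
(iv) {Bin, PartNo} → Weight: (Bin=K42, PartNo=R84): 2 rows → Weight takes values {23, 24} — violation — fails.
1 of the 4 dependencies holds.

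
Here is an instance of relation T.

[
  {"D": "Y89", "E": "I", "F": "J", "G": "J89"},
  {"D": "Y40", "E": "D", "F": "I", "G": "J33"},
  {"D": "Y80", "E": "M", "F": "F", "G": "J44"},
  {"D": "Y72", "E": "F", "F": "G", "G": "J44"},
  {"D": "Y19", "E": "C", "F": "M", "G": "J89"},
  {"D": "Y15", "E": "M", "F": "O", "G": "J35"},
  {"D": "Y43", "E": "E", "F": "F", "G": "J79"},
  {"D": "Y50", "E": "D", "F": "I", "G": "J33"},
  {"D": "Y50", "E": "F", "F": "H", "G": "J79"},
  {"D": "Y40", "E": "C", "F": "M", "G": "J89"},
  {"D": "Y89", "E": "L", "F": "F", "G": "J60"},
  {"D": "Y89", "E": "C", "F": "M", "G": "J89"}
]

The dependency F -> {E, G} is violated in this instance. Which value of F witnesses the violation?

F

F=J: 1 row → {E,G} = (I, J89) ✓
F=I: 2 rows → {E,G} = (D, J33), (D, J33) ✓
F=F: 3 rows → {E,G} takes values {(M, J44), (E, J79), (L, J60)} — violation
F=G: 1 row → {E,G} = (F, J44) ✓
F=M: 3 rows → {E,G} = (C, J89), (C, J89), (C, J89) ✓
F=O: 1 row → {E,G} = (M, J35) ✓
F=H: 1 row → {E,G} = (F, J79) ✓
The only F value with inconsistent RHS is F=F.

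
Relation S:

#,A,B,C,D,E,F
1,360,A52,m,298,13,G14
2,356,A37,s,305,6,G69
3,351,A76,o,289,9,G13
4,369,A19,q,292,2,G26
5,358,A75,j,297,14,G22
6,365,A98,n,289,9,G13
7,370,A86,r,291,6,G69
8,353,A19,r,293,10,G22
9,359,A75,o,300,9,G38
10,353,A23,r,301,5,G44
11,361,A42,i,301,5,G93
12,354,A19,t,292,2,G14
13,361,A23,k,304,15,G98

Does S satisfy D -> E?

D=298: row 1 → E = 13 ✓
D=305: row 2 → E = 6 ✓
D=289: rows 3, 6 → E = 9, 9 ✓
D=292: rows 4, 12 → E = 2, 2 ✓
D=297: row 5 → E = 14 ✓
D=291: row 7 → E = 6 ✓
D=293: row 8 → E = 10 ✓
D=300: row 9 → E = 9 ✓
D=301: rows 10, 11 → E = 5, 5 ✓
D=304: row 13 → E = 15 ✓
Every D value is associated with a single E value, so D -> E holds.

Yes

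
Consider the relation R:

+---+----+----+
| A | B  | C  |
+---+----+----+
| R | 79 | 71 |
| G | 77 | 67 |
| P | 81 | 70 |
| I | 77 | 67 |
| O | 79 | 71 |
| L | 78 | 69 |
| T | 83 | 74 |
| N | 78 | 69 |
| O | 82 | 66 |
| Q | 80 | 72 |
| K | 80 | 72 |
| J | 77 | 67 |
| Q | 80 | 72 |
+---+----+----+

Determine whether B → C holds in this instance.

B=79: 2 rows → C = 71, 71 ✓
B=77: 3 rows → C = 67, 67, 67 ✓
B=81: 1 row → C = 70 ✓
B=78: 2 rows → C = 69, 69 ✓
B=83: 1 row → C = 74 ✓
B=82: 1 row → C = 66 ✓
B=80: 3 rows → C = 72, 72, 72 ✓
Every B value is associated with a single C value, so B → C holds.

Yes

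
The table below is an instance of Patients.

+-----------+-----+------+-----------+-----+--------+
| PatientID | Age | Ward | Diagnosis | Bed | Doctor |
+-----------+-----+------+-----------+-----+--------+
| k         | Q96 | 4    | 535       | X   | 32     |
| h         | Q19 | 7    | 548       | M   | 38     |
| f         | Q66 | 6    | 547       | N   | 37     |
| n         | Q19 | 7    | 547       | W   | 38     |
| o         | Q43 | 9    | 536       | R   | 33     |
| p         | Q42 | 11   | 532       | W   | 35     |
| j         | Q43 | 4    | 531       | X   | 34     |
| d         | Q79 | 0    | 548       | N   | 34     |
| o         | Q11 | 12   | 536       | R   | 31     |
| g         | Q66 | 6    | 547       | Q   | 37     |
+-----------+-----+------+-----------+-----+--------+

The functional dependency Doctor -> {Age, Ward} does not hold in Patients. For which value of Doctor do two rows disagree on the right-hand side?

Doctor=32: 1 row → {Age,Ward} = (Q96, 4) ✓
Doctor=38: 2 rows → {Age,Ward} = (Q19, 7), (Q19, 7) ✓
Doctor=37: 2 rows → {Age,Ward} = (Q66, 6), (Q66, 6) ✓
Doctor=33: 1 row → {Age,Ward} = (Q43, 9) ✓
Doctor=35: 1 row → {Age,Ward} = (Q42, 11) ✓
Doctor=34: 2 rows → {Age,Ward} takes values {(Q43, 4), (Q79, 0)} — violation
Doctor=31: 1 row → {Age,Ward} = (Q11, 12) ✓
The only Doctor value with inconsistent RHS is Doctor=34.

34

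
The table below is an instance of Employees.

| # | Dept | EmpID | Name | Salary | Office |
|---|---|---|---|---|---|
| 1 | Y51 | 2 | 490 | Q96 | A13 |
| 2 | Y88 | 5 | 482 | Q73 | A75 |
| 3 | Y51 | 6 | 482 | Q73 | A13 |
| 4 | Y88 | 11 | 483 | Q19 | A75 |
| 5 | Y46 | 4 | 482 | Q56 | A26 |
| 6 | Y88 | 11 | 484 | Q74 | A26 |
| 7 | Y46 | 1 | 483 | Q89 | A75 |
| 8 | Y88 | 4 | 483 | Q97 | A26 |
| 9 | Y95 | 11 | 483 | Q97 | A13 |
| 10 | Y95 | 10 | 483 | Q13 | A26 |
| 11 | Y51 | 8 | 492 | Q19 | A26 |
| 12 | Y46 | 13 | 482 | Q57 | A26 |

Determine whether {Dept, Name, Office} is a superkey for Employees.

Rows 5 and 12 have the same {Dept, Name, Office} value (Dept=Y46, Name=482, Office=A26) but are distinct tuples, so {Dept, Name, Office} does not determine every attribute — not a superkey.

No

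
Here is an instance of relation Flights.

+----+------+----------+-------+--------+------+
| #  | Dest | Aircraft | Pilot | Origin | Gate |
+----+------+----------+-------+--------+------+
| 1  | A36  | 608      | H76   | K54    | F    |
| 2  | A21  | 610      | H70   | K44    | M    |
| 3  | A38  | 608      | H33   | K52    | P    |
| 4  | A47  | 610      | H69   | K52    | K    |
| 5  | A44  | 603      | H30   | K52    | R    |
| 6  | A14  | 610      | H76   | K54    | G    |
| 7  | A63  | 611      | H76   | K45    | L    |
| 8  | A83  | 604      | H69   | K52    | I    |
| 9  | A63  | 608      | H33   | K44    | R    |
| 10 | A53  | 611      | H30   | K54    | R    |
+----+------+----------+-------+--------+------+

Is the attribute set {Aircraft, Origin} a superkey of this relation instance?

All 10 rows have distinct {Aircraft, Origin} values, so {Aircraft, Origin} → (all attributes) holds and {Aircraft, Origin} is a superkey.

Yes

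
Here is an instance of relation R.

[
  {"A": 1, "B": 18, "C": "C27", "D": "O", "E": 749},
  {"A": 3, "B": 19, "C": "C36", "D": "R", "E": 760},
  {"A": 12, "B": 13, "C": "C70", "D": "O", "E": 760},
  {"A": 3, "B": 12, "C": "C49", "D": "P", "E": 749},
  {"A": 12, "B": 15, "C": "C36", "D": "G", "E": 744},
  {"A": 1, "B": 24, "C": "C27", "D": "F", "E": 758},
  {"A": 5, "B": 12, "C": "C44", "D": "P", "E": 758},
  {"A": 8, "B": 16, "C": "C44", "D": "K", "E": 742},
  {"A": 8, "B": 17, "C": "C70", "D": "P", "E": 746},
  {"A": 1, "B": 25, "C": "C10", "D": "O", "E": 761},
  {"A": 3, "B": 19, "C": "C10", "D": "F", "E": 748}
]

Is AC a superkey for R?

No

Two distinct rows share (A=1, C=C27), so AC does not determine every attribute — not a superkey.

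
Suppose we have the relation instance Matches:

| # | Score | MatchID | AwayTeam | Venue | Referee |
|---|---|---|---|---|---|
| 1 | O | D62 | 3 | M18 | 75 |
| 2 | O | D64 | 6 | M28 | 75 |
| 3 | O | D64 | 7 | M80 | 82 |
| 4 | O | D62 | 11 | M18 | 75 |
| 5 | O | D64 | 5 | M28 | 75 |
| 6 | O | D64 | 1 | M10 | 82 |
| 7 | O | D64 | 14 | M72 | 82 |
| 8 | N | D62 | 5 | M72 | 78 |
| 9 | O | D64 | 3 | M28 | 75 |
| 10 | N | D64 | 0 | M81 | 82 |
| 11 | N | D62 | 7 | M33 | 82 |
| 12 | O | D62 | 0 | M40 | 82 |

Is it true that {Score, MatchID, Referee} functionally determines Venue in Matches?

No

(Score=O, MatchID=D62, Referee=75): rows 1, 4 → Venue = M18, M18 ✓
(Score=O, MatchID=D64, Referee=75): rows 2, 5, 9 → Venue = M28, M28, M28 ✓
(Score=O, MatchID=D64, Referee=82): rows 3, 6, 7 → Venue takes values {M80, M10, M72} — violation
(Score=N, MatchID=D62, Referee=78): row 8 → Venue = M72 ✓
(Score=N, MatchID=D64, Referee=82): row 10 → Venue = M81 ✓
(Score=N, MatchID=D62, Referee=82): row 11 → Venue = M33 ✓
(Score=O, MatchID=D62, Referee=82): row 12 → Venue = M40 ✓
Two rows agree on {Score, MatchID, Referee} but differ on Venue, so {Score, MatchID, Referee} → Venue does not hold.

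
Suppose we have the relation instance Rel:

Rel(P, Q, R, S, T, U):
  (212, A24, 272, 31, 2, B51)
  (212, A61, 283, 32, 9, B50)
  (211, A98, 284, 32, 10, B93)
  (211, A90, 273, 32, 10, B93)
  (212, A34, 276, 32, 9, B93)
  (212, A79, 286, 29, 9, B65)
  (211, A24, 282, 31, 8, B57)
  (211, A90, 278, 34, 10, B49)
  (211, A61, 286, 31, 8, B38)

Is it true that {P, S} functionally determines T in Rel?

(P=212, S=31): 1 row → T = 2 ✓
(P=212, S=32): 2 rows → T = 9, 9 ✓
(P=211, S=32): 2 rows → T = 10, 10 ✓
(P=212, S=29): 1 row → T = 9 ✓
(P=211, S=31): 2 rows → T = 8, 8 ✓
(P=211, S=34): 1 row → T = 10 ✓
Every {P, S} value is associated with a single T value, so {P, S} → T holds.

Yes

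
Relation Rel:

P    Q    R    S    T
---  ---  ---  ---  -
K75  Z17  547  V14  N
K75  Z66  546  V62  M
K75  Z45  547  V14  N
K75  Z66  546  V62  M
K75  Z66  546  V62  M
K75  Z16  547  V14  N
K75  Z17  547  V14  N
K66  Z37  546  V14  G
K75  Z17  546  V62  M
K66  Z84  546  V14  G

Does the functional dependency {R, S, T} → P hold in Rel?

Yes

(R=547, S=V14, T=N): 4 rows → P = K75, K75, K75, K75 ✓
(R=546, S=V62, T=M): 4 rows → P = K75, K75, K75, K75 ✓
(R=546, S=V14, T=G): 2 rows → P = K66, K66 ✓
Every {R, S, T} value is associated with a single P value, so {R, S, T} → P holds.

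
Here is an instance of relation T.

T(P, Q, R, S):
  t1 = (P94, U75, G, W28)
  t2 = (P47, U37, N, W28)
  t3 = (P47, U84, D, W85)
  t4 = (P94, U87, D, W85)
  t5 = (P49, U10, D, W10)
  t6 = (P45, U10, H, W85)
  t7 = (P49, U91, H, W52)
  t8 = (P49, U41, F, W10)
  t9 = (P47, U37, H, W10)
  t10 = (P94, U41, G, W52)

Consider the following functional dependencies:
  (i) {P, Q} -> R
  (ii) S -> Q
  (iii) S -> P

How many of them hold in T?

0

(i) {P, Q} -> R: (P=P47, Q=U37): rows 2, 9 → R takes values {N, H} — violation — fails.
(ii) S -> Q: S=W28: rows 1, 2 → Q takes values {U75, U37} — violation; S=W85: rows 3, 4, 6 → Q takes values {U84, U87, U10} — violation; S=W10: rows 5, 8, 9 → Q takes values {U10, U41, U37} — violation; S=W52: rows 7, 10 → Q takes values {U91, U41} — violation — fails.
(iii) S -> P: S=W28: rows 1, 2 → P takes values {P94, P47} — violation; S=W85: rows 3, 4, 6 → P takes values {P47, P94, P45} — violation; S=W10: rows 5, 8, 9 → P takes values {P49, P47} — violation; S=W52: rows 7, 10 → P takes values {P49, P94} — violation — fails.
None of the 3 dependencies hold.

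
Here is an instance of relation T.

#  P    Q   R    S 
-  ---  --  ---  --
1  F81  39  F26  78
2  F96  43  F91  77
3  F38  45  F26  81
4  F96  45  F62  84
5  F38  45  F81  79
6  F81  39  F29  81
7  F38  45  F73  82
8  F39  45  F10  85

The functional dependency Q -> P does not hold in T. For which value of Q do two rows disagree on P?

Q=39: rows 1, 6 → P = F81, F81 ✓
Q=43: row 2 → P = F96 ✓
Q=45: rows 3, 4, 5, 7, 8 → P takes values {F38, F96, F39} — violation
The only Q value with inconsistent P is Q=45.

45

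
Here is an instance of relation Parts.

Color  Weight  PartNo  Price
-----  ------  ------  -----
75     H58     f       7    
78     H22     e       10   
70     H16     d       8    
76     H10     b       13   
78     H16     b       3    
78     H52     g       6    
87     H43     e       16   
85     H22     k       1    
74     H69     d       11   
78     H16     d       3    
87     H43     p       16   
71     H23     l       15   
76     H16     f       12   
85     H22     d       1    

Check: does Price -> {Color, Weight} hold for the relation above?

Price=7: 1 row → {Color,Weight} = (75, H58) ✓
Price=10: 1 row → {Color,Weight} = (78, H22) ✓
Price=8: 1 row → {Color,Weight} = (70, H16) ✓
Price=13: 1 row → {Color,Weight} = (76, H10) ✓
Price=3: 2 rows → {Color,Weight} = (78, H16), (78, H16) ✓
Price=6: 1 row → {Color,Weight} = (78, H52) ✓
Price=16: 2 rows → {Color,Weight} = (87, H43), (87, H43) ✓
Price=1: 2 rows → {Color,Weight} = (85, H22), (85, H22) ✓
Price=11: 1 row → {Color,Weight} = (74, H69) ✓
Price=15: 1 row → {Color,Weight} = (71, H23) ✓
Price=12: 1 row → {Color,Weight} = (76, H16) ✓
Every Price value is associated with a single {Color, Weight} value, so Price -> {Color, Weight} holds.

Yes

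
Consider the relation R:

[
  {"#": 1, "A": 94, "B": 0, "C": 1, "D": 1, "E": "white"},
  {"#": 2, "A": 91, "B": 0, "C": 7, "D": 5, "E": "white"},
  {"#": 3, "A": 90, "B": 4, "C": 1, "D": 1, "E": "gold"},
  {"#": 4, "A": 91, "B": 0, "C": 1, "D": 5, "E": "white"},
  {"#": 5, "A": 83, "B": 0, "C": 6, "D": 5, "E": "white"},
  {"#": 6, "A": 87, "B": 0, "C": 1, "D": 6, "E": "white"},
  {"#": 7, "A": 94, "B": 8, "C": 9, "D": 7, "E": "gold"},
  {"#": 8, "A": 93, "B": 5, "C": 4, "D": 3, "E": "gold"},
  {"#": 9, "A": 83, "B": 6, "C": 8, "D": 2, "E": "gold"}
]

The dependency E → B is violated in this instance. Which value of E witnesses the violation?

gold

E=white: rows 1, 2, 4, 5, 6 → B = 0, 0, 0, 0, 0 ✓
E=gold: rows 3, 7, 8, 9 → B takes values {4, 8, 5, 6} — violation
The only E value with inconsistent B is E=gold.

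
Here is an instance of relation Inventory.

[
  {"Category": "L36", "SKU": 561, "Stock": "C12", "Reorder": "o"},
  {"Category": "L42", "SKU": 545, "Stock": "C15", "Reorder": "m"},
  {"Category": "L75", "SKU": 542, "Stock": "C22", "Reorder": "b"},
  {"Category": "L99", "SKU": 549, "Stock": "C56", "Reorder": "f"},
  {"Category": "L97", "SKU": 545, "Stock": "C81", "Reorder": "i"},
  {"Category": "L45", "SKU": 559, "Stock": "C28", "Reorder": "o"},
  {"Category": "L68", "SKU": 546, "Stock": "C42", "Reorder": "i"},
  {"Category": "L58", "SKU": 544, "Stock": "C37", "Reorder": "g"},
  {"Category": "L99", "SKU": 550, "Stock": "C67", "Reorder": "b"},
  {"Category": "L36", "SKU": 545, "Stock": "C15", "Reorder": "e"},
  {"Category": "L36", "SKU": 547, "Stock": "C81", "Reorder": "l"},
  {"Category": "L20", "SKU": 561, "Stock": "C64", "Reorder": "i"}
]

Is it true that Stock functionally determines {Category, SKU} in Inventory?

Stock=C12: 1 row → {Category,SKU} = (L36, 561) ✓
Stock=C15: 2 rows → {Category,SKU} takes values {(L42, 545), (L36, 545)} — violation
Stock=C22: 1 row → {Category,SKU} = (L75, 542) ✓
Stock=C56: 1 row → {Category,SKU} = (L99, 549) ✓
Stock=C81: 2 rows → {Category,SKU} takes values {(L97, 545), (L36, 547)} — violation
Stock=C28: 1 row → {Category,SKU} = (L45, 559) ✓
Stock=C42: 1 row → {Category,SKU} = (L68, 546) ✓
Stock=C37: 1 row → {Category,SKU} = (L58, 544) ✓
Stock=C67: 1 row → {Category,SKU} = (L99, 550) ✓
Stock=C64: 1 row → {Category,SKU} = (L20, 561) ✓
Two rows agree on Stock but differ on {Category, SKU}, so Stock → {Category, SKU} does not hold.

No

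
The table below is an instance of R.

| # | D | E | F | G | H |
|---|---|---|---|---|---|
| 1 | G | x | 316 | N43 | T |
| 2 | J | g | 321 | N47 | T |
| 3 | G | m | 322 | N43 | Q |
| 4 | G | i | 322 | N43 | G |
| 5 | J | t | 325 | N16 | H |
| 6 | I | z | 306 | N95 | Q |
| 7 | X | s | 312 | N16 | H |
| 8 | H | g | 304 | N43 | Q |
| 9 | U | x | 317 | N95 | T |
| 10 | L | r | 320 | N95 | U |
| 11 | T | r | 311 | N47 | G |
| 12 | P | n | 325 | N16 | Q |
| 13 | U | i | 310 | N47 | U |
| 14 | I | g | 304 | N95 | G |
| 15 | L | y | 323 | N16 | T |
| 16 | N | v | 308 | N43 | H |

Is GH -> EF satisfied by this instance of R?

(G=N43, H=T): row 1 → {E,F} = (x, 316) ✓
(G=N47, H=T): row 2 → {E,F} = (g, 321) ✓
(G=N43, H=Q): rows 3, 8 → {E,F} takes values {(m, 322), (g, 304)} — violation
(G=N43, H=G): row 4 → {E,F} = (i, 322) ✓
(G=N16, H=H): rows 5, 7 → {E,F} takes values {(t, 325), (s, 312)} — violation
(G=N95, H=Q): row 6 → {E,F} = (z, 306) ✓
(G=N95, H=T): row 9 → {E,F} = (x, 317) ✓
(G=N95, H=U): row 10 → {E,F} = (r, 320) ✓
(G=N47, H=G): row 11 → {E,F} = (r, 311) ✓
(G=N16, H=Q): row 12 → {E,F} = (n, 325) ✓
(G=N47, H=U): row 13 → {E,F} = (i, 310) ✓
(G=N95, H=G): row 14 → {E,F} = (g, 304) ✓
(G=N16, H=T): row 15 → {E,F} = (y, 323) ✓
(G=N43, H=H): row 16 → {E,F} = (v, 308) ✓
Two rows agree on GH but differ on EF, so GH -> EF does not hold.

No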